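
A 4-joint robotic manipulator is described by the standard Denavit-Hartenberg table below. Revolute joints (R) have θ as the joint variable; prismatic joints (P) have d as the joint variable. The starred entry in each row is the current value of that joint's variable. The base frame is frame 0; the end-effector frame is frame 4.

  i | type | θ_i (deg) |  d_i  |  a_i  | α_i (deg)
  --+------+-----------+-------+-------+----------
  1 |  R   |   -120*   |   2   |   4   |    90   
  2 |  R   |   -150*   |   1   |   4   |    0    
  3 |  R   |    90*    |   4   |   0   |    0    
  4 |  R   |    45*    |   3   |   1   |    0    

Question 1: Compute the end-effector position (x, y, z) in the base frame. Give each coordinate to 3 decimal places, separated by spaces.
after link 1: o_1 = (-2.0000, -3.4641, 2.0000)
after link 2: o_2 = (-1.1340, 0.0359, 0.0000)
after link 3: o_3 = (-4.5981, 2.0359, 0.0000)
after link 4: o_4 = (-7.6791, 2.6994, -0.2588)

-7.679 2.699 -0.259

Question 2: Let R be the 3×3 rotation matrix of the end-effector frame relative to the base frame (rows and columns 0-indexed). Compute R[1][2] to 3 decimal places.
0.500

End-effector z-axis (col 2 of R) = (-0.8660,0.5000,0.0000)
R[1][2] = 0.5000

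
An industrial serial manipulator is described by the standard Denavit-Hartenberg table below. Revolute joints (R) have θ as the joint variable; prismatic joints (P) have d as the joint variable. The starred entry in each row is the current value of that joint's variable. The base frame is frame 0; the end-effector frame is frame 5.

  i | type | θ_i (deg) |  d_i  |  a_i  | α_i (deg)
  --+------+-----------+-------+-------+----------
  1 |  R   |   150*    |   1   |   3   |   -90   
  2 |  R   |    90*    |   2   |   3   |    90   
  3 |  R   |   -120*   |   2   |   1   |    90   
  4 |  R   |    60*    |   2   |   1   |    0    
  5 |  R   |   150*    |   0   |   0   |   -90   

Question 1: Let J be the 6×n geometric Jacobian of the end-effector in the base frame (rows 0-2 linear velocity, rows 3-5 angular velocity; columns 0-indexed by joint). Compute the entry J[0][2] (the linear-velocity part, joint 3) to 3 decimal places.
1.241

axis z_2 = (-0.8660,0.5000,0.0000); lever o_n−o_2 = (-2.3325,1.6920,2.4821)
cross product → J_v[:, 2] = (1.2410,2.1495,-0.2990)
J_ω[:, 2] = z_2
entry J[0][2] = 1.2410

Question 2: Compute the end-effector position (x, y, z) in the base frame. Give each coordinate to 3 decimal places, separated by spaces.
-5.931 1.460 0.482

after link 1: o_1 = (-2.5981, 1.5000, 1.0000)
after link 2: o_2 = (-3.5981, -0.2321, -2.0000)
after link 3: o_3 = (-4.8971, 1.5179, -1.5000)
after link 4: o_4 = (-5.9306, 1.4599, 0.4821)
after link 5: o_5 = (-5.9306, 1.4599, 0.4821)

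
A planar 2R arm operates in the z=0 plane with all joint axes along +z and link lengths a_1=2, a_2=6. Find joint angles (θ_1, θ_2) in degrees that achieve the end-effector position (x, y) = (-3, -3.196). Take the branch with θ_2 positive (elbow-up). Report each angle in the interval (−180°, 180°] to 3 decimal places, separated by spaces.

cos θ_2 = (19.2144−2²−6²)/(2·2·6) = -0.8661; θ_2 = 150.0047° (elbow-up)
β = atan2(-3.1960,-3.0000) = -133.1881°; ψ = atan2(2.9996,-3.1964) = 136.8194°
θ_1 = β − ψ = -270.0076°

89.992 150.005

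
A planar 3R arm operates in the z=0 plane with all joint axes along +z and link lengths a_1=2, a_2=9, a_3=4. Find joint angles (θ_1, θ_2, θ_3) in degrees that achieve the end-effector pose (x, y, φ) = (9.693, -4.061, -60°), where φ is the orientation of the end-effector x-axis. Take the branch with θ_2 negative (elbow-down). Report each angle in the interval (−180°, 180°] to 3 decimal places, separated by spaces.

120.017 -135.013 -45.005

wrist centre = target − a_3·(cos φ, sin φ) = (7.6930, -0.5969)
cos θ_2 = (59.5385−2²−9²)/(2·2·9) = -0.7073; θ_2 = -135.0126° (elbow-down)
β = atan2(-0.5969,7.6930) = -4.4367°; ψ = atan2(-6.3626,-4.3654) = -124.4541°
θ_1 = β − ψ = 120.0174°
θ_3 = φ − θ_1 − θ_2 = -45.0048° (wrapped to (-180°,180°])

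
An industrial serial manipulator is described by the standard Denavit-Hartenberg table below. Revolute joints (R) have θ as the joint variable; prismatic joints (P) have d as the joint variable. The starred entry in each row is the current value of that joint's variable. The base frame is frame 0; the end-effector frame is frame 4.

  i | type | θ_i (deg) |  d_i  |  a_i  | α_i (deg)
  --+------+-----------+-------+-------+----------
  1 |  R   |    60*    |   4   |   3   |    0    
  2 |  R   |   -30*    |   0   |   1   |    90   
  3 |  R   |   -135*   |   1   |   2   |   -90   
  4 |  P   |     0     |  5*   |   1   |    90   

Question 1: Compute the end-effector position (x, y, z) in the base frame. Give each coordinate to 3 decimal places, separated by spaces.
4.091 2.939 -1.657

after link 1: o_1 = (1.5000, 2.5981, 4.0000)
after link 2: o_2 = (2.3660, 3.0981, 4.0000)
after link 3: o_3 = (1.6413, 1.5249, 2.5858)
after link 4: o_4 = (4.0908, 2.9392, -1.6569)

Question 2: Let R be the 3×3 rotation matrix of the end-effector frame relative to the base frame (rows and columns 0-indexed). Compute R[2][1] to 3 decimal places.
End-effector y-axis (col 1 of R) = (0.6124,0.3536,-0.7071)
R[2][1] = -0.7071

-0.707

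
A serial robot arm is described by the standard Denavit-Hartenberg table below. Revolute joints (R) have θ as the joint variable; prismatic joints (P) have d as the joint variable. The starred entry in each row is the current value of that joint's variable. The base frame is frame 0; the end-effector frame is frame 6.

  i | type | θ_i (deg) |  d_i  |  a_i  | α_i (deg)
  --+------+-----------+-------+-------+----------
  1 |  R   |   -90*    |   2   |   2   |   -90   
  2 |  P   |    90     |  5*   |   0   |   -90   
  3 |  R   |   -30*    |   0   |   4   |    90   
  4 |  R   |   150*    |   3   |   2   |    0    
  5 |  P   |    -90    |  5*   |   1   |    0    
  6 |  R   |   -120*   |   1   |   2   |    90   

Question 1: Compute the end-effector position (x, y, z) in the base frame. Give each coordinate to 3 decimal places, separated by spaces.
after link 1: o_1 = (0.0000, -2.0000, 2.0000)
after link 2: o_2 = (5.0000, -2.0000, 2.0000)
after link 3: o_3 = (7.0000, -2.0000, -1.4641)
after link 4: o_4 = (8.7321, -1.0000, 1.5359)
after link 5: o_5 = (13.3122, -0.1340, 3.6029)
after link 6: o_6 = (14.6782, -1.8660, 3.2369)

14.678 -1.866 3.237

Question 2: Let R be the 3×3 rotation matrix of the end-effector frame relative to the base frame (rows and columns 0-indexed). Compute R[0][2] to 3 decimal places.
End-effector z-axis (col 2 of R) = (-0.4330,-0.5000,0.7500)
R[0][2] = -0.4330

-0.433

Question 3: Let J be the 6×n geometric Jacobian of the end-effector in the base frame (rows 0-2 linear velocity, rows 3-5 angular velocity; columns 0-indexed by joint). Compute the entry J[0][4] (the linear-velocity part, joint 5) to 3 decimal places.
0.866

prismatic axis z_4 = (0.8660,0.0000,0.5000)
J_v[:, 4] = z_4; J_ω[:, 4] = (0,0,0)
entry J[0][4] = 0.8660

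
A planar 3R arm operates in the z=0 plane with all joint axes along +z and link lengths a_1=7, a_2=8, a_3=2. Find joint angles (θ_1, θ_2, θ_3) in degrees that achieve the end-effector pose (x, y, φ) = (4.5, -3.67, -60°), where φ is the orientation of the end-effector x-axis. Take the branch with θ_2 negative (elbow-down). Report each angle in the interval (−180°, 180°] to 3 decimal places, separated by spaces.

wrist centre = target − a_3·(cos φ, sin φ) = (3.5000, -1.9379)
cos θ_2 = (16.0056−7²−8²)/(2·7·8) = -0.8660; θ_2 = -149.9995° (elbow-down)
β = atan2(-1.9379,3.5000) = -28.9733°; ψ = atan2(-4.0001,0.0718) = -88.9712°
θ_1 = β − ψ = 59.9979°
θ_3 = φ − θ_1 − θ_2 = 30.0016° (wrapped to (-180°,180°])

59.998 -149.999 30.002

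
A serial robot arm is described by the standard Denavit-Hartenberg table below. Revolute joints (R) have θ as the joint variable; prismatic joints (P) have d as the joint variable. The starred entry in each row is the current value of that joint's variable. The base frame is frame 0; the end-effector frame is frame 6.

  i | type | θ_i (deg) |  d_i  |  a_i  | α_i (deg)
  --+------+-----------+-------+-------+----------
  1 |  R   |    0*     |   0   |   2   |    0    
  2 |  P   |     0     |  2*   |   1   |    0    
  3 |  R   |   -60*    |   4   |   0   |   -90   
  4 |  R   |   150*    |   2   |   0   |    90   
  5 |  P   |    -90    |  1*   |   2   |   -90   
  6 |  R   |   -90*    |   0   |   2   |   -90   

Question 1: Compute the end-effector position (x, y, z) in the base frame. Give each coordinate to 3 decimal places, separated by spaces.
3.750 -1.299 3.402

after link 1: o_1 = (2.0000, 0.0000, 0.0000)
after link 2: o_2 = (3.0000, 0.0000, 2.0000)
after link 3: o_3 = (3.0000, 0.0000, 6.0000)
after link 4: o_4 = (4.7321, 1.0000, 6.0000)
after link 5: o_5 = (3.2500, -0.4330, 5.1340)
after link 6: o_6 = (3.7500, -1.2990, 3.4019)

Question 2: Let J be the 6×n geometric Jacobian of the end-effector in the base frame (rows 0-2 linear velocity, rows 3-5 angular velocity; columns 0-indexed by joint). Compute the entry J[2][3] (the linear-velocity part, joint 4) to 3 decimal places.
axis z_3 = (0.8660,0.5000,0.0000); lever o_n−o_3 = (0.7500,-1.2990,-2.5981)
cross product → J_v[:, 3] = (-1.2990,2.2500,-1.5000)
J_ω[:, 3] = z_3
entry J[2][3] = -1.5000

-1.500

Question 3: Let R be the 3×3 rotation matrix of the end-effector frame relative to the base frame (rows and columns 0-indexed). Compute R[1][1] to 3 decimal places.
End-effector y-axis (col 1 of R) = (0.4330,-0.7500,0.5000)
R[1][1] = -0.7500

-0.750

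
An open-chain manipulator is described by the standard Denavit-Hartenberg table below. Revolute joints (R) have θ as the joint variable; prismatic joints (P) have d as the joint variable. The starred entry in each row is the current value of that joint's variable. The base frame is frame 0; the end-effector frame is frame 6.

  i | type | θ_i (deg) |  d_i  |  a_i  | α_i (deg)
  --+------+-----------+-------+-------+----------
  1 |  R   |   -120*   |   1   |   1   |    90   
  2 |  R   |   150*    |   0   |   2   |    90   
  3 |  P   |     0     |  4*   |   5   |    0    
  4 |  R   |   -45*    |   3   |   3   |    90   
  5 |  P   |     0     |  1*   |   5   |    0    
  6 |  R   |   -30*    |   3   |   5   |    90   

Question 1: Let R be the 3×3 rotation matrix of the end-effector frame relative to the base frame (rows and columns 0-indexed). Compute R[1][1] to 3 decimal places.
-0.884

End-effector y-axis (col 1 of R) = (0.3062,-0.8839,-0.3536)
R[1][1] = -0.8839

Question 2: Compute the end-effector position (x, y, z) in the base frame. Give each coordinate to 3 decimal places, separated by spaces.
after link 1: o_1 = (-0.5000, -0.8660, 1.0000)
after link 2: o_2 = (0.3660, 0.6340, 2.0000)
after link 3: o_3 = (1.5311, 2.6519, 7.9641)
after link 4: o_4 = (3.5368, 1.8832, 11.6228)
after link 5: o_5 = (8.4357, 1.8832, 13.0371)
after link 6: o_6 = (13.9568, 1.0796, 11.3423)

13.957 1.080 11.342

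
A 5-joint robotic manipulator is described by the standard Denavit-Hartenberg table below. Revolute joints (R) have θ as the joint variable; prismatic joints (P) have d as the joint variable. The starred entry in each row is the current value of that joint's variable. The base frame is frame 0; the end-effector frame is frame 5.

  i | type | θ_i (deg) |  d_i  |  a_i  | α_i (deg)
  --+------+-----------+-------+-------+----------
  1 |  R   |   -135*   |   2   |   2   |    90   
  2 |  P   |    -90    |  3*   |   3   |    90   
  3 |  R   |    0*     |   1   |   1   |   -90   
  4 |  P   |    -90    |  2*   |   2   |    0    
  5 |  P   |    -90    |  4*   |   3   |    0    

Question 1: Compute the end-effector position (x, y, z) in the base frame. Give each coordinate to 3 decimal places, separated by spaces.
after link 1: o_1 = (-1.4142, -1.4142, 2.0000)
after link 2: o_2 = (-3.5355, 0.7071, -1.0000)
after link 3: o_3 = (-2.8284, 1.4142, -2.0000)
after link 4: o_4 = (-2.8284, 4.2426, -2.0000)
after link 5: o_5 = (-5.6569, 7.0711, 1.0000)

-5.657 7.071 1.000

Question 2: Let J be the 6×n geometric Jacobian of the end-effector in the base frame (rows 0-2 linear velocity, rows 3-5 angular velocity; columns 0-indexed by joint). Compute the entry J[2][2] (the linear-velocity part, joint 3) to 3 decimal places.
axis z_2 = (0.7071,0.7071,-0.0000); lever o_n−o_2 = (-2.1213,6.3640,2.0000)
cross product → J_v[:, 2] = (1.4142,-1.4142,6.0000)
J_ω[:, 2] = z_2
entry J[2][2] = 6.0000

6.000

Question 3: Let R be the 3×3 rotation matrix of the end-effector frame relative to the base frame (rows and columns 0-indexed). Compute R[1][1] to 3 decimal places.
End-effector y-axis (col 1 of R) = (0.7071,0.7071,-0.0000)
R[1][1] = 0.7071

0.707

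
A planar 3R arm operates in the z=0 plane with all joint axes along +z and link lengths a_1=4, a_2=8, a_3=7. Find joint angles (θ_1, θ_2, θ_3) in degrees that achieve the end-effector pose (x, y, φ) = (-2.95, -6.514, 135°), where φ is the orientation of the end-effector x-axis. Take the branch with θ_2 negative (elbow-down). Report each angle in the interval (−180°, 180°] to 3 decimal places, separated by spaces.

-59.990 -30.016 -134.994

wrist centre = target − a_3·(cos φ, sin φ) = (1.9997, -11.4637)
cos θ_2 = (135.4165−4²−8²)/(2·4·8) = 0.8659; θ_2 = -30.0163° (elbow-down)
β = atan2(-11.4637,1.9997) = -80.1048°; ψ = atan2(-4.0020,10.9271) = -20.1150°
θ_1 = β − ψ = -59.9899°
θ_3 = φ − θ_1 − θ_2 = -134.9938° (wrapped to (-180°,180°])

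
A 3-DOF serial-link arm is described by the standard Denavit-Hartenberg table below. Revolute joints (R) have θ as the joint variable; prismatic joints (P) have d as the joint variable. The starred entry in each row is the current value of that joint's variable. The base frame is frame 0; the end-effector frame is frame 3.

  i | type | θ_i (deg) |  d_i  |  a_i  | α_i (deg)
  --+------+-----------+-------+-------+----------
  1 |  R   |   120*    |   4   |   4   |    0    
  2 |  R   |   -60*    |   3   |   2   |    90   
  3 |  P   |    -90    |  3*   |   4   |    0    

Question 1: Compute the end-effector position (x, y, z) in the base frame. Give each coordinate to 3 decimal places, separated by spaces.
after link 1: o_1 = (-2.0000, 3.4641, 4.0000)
after link 2: o_2 = (-1.0000, 5.1962, 7.0000)
after link 3: o_3 = (1.5981, 3.6962, 3.0000)

1.598 3.696 3.000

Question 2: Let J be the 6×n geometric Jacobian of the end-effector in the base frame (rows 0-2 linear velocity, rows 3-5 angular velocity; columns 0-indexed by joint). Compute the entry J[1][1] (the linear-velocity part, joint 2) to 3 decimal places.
3.598

axis z_1 = (0.0000,0.0000,1.0000); lever o_n−o_1 = (3.5981,0.2321,-1.0000)
cross product → J_v[:, 1] = (-0.2321,3.5981,0.0000)
J_ω[:, 1] = z_1
entry J[1][1] = 3.5981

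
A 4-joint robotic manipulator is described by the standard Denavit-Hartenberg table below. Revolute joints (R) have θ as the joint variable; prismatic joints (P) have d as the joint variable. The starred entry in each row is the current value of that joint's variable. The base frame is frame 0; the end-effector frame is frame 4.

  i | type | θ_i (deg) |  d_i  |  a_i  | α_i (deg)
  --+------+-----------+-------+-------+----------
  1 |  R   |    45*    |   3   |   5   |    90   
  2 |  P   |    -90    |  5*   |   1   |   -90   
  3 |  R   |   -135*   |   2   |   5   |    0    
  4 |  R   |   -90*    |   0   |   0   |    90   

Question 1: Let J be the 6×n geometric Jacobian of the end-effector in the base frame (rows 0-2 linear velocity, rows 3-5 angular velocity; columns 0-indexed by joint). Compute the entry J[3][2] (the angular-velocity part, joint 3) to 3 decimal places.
0.707

axis z_2 = (0.7071,0.7071,0.0000); lever o_n−o_2 = (3.9142,-1.0858,3.5355)
cross product → J_v[:, 2] = (2.5000,-2.5000,-3.5355)
J_ω[:, 2] = z_2
entry J[3][2] = 0.7071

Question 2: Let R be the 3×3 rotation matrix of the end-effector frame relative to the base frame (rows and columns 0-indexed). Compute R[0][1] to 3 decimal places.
0.707

End-effector y-axis (col 1 of R) = (0.7071,0.7071,0.0000)
R[0][1] = 0.7071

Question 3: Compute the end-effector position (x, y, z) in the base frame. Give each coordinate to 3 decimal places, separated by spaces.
after link 1: o_1 = (3.5355, 3.5355, 3.0000)
after link 2: o_2 = (7.0711, -0.0000, 2.0000)
after link 3: o_3 = (10.9853, -1.0858, 5.5355)
after link 4: o_4 = (10.9853, -1.0858, 5.5355)

10.985 -1.086 5.536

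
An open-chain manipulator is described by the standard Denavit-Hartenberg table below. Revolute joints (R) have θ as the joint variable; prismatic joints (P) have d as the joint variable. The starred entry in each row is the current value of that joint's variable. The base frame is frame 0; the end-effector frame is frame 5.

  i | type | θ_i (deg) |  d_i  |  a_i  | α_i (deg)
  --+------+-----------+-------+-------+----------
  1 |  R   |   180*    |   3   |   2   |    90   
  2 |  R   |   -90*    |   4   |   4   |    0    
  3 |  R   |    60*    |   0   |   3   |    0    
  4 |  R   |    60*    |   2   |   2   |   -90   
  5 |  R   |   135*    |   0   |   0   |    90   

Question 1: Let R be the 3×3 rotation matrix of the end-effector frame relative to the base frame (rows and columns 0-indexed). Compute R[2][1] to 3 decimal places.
End-effector y-axis (col 1 of R) = (0.5000,-0.0000,0.8660)
R[2][1] = 0.8660

0.866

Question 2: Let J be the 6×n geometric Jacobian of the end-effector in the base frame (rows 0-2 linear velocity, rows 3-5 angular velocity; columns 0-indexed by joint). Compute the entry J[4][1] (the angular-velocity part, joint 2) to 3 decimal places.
1.000

axis z_1 = (0.0000,1.0000,0.0000); lever o_n−o_1 = (-4.3301,6.0000,-4.5000)
cross product → J_v[:, 1] = (-4.5000,0.0000,4.3301)
J_ω[:, 1] = z_1
entry J[4][1] = 1.0000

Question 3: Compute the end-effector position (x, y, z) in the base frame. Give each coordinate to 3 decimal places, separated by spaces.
after link 1: o_1 = (-2.0000, 0.0000, 3.0000)
after link 2: o_2 = (-2.0000, 4.0000, -1.0000)
after link 3: o_3 = (-4.5981, 4.0000, -2.5000)
after link 4: o_4 = (-6.3301, 6.0000, -1.5000)
after link 5: o_5 = (-6.3301, 6.0000, -1.5000)

-6.330 6.000 -1.500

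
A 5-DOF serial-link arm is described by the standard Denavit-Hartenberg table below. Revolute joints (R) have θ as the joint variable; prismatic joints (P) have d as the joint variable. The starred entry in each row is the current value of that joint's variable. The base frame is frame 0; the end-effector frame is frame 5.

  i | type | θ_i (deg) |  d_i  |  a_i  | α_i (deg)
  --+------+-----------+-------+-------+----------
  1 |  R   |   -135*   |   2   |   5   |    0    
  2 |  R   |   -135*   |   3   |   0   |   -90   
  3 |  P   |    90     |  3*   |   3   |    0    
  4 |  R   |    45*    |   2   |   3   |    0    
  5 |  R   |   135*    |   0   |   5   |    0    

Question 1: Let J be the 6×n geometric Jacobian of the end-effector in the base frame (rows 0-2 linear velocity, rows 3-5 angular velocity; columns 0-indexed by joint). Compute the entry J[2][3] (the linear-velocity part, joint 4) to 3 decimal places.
axis z_3 = (-1.0000,-0.0000,0.0000); lever o_n−o_3 = (-2.0000,-2.1213,2.8787)
cross product → J_v[:, 3] = (-0.0000,2.8787,2.1213)
J_ω[:, 3] = z_3
entry J[2][3] = 2.1213

2.121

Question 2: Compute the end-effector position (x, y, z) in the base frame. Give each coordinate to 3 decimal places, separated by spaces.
after link 1: o_1 = (-3.5355, -3.5355, 2.0000)
after link 2: o_2 = (-3.5355, -3.5355, 5.0000)
after link 3: o_3 = (-6.5355, -3.5355, 2.0000)
after link 4: o_4 = (-8.5355, -5.6569, -0.1213)
after link 5: o_5 = (-8.5355, -5.6569, 4.8787)

-8.536 -5.657 4.879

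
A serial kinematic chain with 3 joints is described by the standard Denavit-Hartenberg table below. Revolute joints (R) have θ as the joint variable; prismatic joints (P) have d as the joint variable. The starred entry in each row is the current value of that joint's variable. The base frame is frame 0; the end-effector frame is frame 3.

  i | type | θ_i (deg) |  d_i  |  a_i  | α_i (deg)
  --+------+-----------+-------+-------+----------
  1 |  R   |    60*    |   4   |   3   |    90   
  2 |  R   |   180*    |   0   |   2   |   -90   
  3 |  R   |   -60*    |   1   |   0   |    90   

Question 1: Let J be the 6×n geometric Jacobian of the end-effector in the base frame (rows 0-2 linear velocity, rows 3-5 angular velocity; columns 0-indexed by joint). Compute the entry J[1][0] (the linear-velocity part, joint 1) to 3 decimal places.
axis z_0 = ẑ; lever o_n−o_0 = (0.5000,0.8660,3.0000)
cross product → J_v[:, 0] = (-0.8660,0.5000,0.0000)
J_ω[:, 0] = z_0
entry J[1][0] = 0.5000

0.500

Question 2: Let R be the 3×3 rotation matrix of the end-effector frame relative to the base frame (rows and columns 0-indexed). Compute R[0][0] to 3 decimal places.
0.500

End-effector x-axis (col 0 of R) = (0.5000,-0.8660,0.0000)
R[0][0] = 0.5000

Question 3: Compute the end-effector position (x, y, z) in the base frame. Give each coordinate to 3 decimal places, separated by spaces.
after link 1: o_1 = (1.5000, 2.5981, 4.0000)
after link 2: o_2 = (0.5000, 0.8660, 4.0000)
after link 3: o_3 = (0.5000, 0.8660, 3.0000)

0.500 0.866 3.000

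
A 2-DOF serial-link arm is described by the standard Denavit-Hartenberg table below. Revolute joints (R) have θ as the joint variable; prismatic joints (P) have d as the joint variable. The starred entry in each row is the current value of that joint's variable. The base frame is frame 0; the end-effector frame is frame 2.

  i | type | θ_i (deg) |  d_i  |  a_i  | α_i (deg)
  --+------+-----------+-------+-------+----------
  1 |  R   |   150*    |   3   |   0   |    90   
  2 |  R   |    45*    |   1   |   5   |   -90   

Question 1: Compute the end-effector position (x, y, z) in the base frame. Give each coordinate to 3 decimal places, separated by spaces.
after link 1: o_1 = (0.0000, 0.0000, 3.0000)
after link 2: o_2 = (-2.5619, 2.6338, 6.5355)

-2.562 2.634 6.536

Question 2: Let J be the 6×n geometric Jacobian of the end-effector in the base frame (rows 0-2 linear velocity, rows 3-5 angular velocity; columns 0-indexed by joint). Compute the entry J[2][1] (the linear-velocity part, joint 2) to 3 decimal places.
3.536

axis z_1 = (0.5000,0.8660,0.0000); lever o_n−o_1 = (-2.5619,2.6338,3.5355)
cross product → J_v[:, 1] = (3.0619,-1.7678,3.5355)
J_ω[:, 1] = z_1
entry J[2][1] = 3.5355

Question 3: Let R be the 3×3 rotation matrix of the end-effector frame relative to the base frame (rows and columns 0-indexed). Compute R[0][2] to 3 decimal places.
End-effector z-axis (col 2 of R) = (0.6124,-0.3536,0.7071)
R[0][2] = 0.6124

0.612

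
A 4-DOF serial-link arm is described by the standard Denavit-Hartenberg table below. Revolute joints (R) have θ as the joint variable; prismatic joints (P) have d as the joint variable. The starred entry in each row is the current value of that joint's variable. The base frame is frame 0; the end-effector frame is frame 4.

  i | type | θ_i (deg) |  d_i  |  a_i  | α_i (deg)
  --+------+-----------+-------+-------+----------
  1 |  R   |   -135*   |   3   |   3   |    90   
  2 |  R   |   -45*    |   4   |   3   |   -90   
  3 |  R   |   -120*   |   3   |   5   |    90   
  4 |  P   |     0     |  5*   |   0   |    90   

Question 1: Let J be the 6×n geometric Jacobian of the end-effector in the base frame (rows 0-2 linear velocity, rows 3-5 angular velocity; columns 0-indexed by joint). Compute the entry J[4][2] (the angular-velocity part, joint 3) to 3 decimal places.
axis z_2 = (-0.5000,-0.5000,0.7071); lever o_n−o_2 = (0.6210,3.2092,6.9509)
cross product → J_v[:, 2] = (-5.7447,3.9146,-1.2941)
J_ω[:, 2] = z_2
entry J[4][2] = -0.5000

-0.500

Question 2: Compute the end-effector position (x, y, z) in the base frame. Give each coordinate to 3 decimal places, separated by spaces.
-5.829 2.416 7.830

after link 1: o_1 = (-2.1213, -2.1213, 3.0000)
after link 2: o_2 = (-6.4497, -0.7929, 0.8787)
after link 3: o_3 = (-9.7616, 2.0190, 4.7678)
after link 4: o_4 = (-5.8288, 2.4163, 7.8296)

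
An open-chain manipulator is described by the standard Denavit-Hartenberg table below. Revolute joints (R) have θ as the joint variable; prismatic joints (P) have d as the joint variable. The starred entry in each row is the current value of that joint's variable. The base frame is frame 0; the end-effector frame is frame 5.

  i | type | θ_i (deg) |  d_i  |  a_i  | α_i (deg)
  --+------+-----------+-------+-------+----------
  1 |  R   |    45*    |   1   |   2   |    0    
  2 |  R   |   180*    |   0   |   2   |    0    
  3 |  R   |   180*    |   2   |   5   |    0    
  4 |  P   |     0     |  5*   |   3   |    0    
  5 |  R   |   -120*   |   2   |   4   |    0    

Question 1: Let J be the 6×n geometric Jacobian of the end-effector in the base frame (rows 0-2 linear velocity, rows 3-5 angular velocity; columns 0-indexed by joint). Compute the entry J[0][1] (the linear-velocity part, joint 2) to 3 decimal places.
-0.379

axis z_1 = (0.0000,0.0000,1.0000); lever o_n−o_1 = (5.2779,0.3789,9.0000)
cross product → J_v[:, 1] = (-0.3789,5.2779,0.0000)
J_ω[:, 1] = z_1
entry J[0][1] = -0.3789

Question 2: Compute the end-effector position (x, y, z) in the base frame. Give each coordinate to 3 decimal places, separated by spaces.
6.692 1.793 10.000

after link 1: o_1 = (1.4142, 1.4142, 1.0000)
after link 2: o_2 = (-0.0000, 0.0000, 1.0000)
after link 3: o_3 = (3.5355, 3.5355, 3.0000)
after link 4: o_4 = (5.6569, 5.6569, 8.0000)
after link 5: o_5 = (6.6921, 1.7932, 10.0000)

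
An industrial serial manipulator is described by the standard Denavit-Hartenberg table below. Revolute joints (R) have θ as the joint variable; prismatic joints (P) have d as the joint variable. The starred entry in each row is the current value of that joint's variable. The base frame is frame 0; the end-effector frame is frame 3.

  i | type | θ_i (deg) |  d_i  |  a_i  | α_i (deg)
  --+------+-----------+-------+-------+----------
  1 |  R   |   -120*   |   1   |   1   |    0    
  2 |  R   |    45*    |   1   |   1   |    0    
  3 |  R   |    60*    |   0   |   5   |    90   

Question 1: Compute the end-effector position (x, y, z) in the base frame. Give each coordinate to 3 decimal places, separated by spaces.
4.588 -3.126 2.000

after link 1: o_1 = (-0.5000, -0.8660, 1.0000)
after link 2: o_2 = (-0.2412, -1.8320, 2.0000)
after link 3: o_3 = (4.5884, -3.1260, 2.0000)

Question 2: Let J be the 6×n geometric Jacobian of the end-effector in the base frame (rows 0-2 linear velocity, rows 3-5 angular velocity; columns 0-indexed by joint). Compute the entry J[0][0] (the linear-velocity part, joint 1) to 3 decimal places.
axis z_0 = ẑ; lever o_n−o_0 = (4.5884,-3.1260,2.0000)
cross product → J_v[:, 0] = (3.1260,4.5884,-0.0000)
J_ω[:, 0] = z_0
entry J[0][0] = 3.1260

3.126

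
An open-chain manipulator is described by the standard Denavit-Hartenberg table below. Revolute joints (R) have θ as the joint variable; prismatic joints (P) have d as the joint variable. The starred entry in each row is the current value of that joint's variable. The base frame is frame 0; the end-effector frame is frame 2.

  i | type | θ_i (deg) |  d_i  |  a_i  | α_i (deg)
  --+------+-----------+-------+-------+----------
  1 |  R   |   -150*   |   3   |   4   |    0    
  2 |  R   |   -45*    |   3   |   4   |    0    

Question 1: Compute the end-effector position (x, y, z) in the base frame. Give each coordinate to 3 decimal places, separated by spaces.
-7.328 -0.965 6.000

after link 1: o_1 = (-3.4641, -2.0000, 3.0000)
after link 2: o_2 = (-7.3278, -0.9647, 6.0000)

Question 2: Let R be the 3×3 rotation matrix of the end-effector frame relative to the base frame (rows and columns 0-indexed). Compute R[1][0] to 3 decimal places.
0.259

End-effector x-axis (col 0 of R) = (-0.9659,0.2588,0.0000)
R[1][0] = 0.2588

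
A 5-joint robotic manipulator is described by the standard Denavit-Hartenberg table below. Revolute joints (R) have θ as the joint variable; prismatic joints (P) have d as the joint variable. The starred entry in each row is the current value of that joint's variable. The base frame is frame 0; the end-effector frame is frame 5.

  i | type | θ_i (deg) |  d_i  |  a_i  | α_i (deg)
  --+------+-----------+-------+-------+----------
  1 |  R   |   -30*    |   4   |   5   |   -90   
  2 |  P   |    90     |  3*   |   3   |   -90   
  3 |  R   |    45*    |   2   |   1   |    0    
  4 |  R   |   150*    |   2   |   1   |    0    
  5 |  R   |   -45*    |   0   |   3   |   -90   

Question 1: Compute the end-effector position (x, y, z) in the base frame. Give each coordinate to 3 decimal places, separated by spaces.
after link 1: o_1 = (4.3301, -2.5000, 4.0000)
after link 2: o_2 = (5.8301, 0.0981, 1.0000)
after link 3: o_3 = (3.7445, 0.4857, 0.2929)
after link 4: o_4 = (2.1419, 1.7098, 1.2588)
after link 5: o_5 = (1.3919, 0.4108, 3.8569)

1.392 0.411 3.857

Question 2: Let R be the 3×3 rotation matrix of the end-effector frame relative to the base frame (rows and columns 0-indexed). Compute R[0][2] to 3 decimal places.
0.433

End-effector z-axis (col 2 of R) = (0.4330,0.7500,0.5000)
R[0][2] = 0.4330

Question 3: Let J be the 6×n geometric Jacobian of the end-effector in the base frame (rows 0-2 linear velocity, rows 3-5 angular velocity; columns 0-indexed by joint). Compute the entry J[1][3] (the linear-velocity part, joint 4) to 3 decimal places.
axis z_3 = (-0.8660,0.5000,-0.0000); lever o_n−o_3 = (-2.3526,-0.0749,3.5640)
cross product → J_v[:, 3] = (1.7820,3.0865,1.2412)
J_ω[:, 3] = z_3
entry J[1][3] = 3.0865

3.087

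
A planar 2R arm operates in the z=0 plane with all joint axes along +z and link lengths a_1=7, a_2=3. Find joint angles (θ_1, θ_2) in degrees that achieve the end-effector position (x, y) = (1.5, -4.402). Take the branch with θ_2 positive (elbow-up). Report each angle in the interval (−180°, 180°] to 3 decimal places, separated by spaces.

-90.001 149.998

cos θ_2 = (21.6276−7²−3²)/(2·7·3) = -0.8660; θ_2 = 149.9982° (elbow-up)
β = atan2(-4.4020,1.5000) = -71.1832°; ψ = atan2(1.5001,4.4020) = 18.8178°
θ_1 = β − ψ = -90.0011°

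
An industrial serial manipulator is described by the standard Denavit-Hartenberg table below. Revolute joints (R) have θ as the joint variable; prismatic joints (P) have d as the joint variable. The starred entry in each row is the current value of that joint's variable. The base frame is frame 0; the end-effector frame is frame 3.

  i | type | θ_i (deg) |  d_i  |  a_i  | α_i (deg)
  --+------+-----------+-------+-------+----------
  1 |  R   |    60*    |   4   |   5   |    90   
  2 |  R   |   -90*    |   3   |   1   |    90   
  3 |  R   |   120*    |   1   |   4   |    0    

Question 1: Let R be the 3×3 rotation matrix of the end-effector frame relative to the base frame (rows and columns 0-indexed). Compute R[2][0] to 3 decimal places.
End-effector x-axis (col 0 of R) = (0.7500,-0.4330,0.5000)
R[2][0] = 0.5000

0.500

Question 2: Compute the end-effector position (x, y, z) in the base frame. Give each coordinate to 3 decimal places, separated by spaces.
7.598 0.232 5.000

after link 1: o_1 = (2.5000, 4.3301, 4.0000)
after link 2: o_2 = (5.0981, 2.8301, 3.0000)
after link 3: o_3 = (7.5981, 0.2321, 5.0000)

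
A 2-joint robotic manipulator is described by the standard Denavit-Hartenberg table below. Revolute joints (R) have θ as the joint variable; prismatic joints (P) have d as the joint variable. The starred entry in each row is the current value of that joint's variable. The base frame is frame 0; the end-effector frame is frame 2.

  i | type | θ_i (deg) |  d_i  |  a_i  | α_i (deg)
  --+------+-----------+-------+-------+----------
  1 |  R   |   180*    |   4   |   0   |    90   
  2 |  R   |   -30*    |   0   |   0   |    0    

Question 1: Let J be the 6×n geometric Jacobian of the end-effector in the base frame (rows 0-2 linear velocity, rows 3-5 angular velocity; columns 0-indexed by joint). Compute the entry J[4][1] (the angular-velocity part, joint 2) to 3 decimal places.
axis z_1 = (0.0000,1.0000,0.0000); lever o_n−o_1 = (0.0000,0.0000,0.0000)
cross product → J_v[:, 1] = (0.0000,0.0000,0.0000)
J_ω[:, 1] = z_1
entry J[4][1] = 1.0000

1.000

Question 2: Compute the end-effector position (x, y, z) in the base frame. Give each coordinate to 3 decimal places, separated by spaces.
0.000 0.000 4.000

after link 1: o_1 = (0.0000, 0.0000, 4.0000)
after link 2: o_2 = (0.0000, 0.0000, 4.0000)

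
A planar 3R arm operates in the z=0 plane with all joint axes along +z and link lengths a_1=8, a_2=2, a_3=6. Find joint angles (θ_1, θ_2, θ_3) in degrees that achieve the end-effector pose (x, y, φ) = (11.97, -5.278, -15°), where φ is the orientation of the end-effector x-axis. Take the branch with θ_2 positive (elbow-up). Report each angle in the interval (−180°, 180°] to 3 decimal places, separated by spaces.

-45.001 120.000 -89.999

wrist centre = target − a_3·(cos φ, sin φ) = (6.1744, -3.7251)
cos θ_2 = (52.0000−8²−2²)/(2·8·2) = -0.5000; θ_2 = 119.9999° (elbow-up)
β = atan2(-3.7251,6.1744) = -31.1029°; ψ = atan2(1.7321,7.0000) = 13.8979°
θ_1 = β − ψ = -45.0008°
θ_3 = φ − θ_1 − θ_2 = -89.9992° (wrapped to (-180°,180°])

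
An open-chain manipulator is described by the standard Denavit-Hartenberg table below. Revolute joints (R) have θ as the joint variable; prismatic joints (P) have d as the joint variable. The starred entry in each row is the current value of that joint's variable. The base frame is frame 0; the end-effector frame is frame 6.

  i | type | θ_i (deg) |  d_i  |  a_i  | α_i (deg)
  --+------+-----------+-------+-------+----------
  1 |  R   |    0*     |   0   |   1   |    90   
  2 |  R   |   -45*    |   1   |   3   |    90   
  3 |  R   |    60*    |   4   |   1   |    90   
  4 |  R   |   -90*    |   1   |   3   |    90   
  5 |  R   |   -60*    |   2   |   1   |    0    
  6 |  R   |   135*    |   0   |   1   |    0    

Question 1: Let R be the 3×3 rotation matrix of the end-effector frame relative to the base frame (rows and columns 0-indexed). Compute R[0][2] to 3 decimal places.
End-effector z-axis (col 2 of R) = (-0.3536,0.8660,0.3536)
R[0][2] = -0.3536

-0.354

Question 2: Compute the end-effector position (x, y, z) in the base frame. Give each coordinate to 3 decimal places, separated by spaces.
3.271 0.416 -2.612

after link 1: o_1 = (1.0000, 0.0000, 0.0000)
after link 2: o_2 = (3.1213, -1.0000, -2.1213)
after link 3: o_3 = (0.6464, -1.8660, -5.3033)
after link 4: o_4 = (3.3801, -1.3660, -3.7944)
after link 5: o_5 = (2.4963, -0.0670, -2.2034)
after link 6: o_6 = (3.2708, 0.4160, -2.6119)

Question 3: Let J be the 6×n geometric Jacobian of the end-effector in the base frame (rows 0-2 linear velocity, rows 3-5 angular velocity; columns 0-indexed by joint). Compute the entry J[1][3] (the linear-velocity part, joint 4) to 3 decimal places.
axis z_3 = (0.6124,0.5000,-0.6124); lever o_n−o_3 = (2.6243,2.2820,2.6914)
cross product → J_v[:, 3] = (2.7432,-3.2552,0.0853)
J_ω[:, 3] = z_3
entry J[1][3] = -3.2552

-3.255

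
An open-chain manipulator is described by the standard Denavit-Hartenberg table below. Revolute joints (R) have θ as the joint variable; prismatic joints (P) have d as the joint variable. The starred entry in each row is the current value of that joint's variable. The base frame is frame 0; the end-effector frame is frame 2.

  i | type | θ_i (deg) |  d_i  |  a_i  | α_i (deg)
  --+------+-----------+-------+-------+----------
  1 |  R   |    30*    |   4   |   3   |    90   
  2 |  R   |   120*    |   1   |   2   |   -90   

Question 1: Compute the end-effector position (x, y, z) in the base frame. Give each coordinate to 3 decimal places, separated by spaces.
2.232 0.134 5.732

after link 1: o_1 = (2.5981, 1.5000, 4.0000)
after link 2: o_2 = (2.2321, 0.1340, 5.7321)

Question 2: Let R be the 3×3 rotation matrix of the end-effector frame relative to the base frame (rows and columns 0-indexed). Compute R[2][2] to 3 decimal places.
End-effector z-axis (col 2 of R) = (-0.7500,-0.4330,-0.5000)
R[2][2] = -0.5000

-0.500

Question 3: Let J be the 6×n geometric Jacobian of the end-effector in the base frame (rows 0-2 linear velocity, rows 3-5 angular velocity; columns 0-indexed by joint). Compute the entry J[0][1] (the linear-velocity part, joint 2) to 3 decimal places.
axis z_1 = (0.5000,-0.8660,0.0000); lever o_n−o_1 = (-0.3660,-1.3660,1.7321)
cross product → J_v[:, 1] = (-1.5000,-0.8660,-1.0000)
J_ω[:, 1] = z_1
entry J[0][1] = -1.5000

-1.500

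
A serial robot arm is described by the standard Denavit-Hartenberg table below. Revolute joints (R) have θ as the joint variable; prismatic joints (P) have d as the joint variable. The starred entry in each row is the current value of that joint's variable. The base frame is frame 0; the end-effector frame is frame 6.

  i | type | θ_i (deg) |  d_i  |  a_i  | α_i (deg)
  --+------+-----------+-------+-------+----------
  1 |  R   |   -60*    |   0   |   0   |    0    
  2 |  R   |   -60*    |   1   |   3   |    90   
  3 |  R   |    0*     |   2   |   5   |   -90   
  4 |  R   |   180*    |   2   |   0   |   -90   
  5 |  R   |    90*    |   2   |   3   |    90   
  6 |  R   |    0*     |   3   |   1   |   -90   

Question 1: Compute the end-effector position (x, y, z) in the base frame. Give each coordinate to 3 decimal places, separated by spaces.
-5.964 -2.330 -1.000

after link 1: o_1 = (0.0000, 0.0000, 0.0000)
after link 2: o_2 = (-1.5000, -2.5981, 1.0000)
after link 3: o_3 = (-5.7321, -5.9282, 1.0000)
after link 4: o_4 = (-5.7321, -5.9282, 3.0000)
after link 5: o_5 = (-7.4641, -4.9282, 0.0000)
after link 6: o_6 = (-5.9641, -2.3301, -1.0000)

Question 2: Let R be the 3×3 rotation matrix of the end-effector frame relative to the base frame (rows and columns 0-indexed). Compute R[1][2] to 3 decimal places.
End-effector z-axis (col 2 of R) = (-0.8660,0.5000,0.0000)
R[1][2] = 0.5000

0.500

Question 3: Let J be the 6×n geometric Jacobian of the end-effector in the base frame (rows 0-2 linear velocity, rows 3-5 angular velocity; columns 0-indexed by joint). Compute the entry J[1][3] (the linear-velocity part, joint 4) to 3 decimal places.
axis z_3 = (-0.0000,0.0000,1.0000); lever o_n−o_3 = (-0.2321,3.5981,-2.0000)
cross product → J_v[:, 3] = (-3.5981,-0.2321,-0.0000)
J_ω[:, 3] = z_3
entry J[1][3] = -0.2321

-0.232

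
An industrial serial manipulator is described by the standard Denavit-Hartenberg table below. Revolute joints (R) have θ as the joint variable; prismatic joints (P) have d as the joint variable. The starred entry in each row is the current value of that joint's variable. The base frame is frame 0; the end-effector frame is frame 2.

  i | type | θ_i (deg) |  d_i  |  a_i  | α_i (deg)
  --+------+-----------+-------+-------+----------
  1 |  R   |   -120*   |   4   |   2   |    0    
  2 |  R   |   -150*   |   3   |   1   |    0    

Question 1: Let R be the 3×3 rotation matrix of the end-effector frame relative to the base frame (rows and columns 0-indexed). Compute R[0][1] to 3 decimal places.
-1.000

End-effector y-axis (col 1 of R) = (-1.0000,-0.0000,0.0000)
R[0][1] = -1.0000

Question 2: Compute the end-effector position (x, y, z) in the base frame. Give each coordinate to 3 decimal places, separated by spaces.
-1.000 -0.732 7.000

after link 1: o_1 = (-1.0000, -1.7321, 4.0000)
after link 2: o_2 = (-1.0000, -0.7321, 7.0000)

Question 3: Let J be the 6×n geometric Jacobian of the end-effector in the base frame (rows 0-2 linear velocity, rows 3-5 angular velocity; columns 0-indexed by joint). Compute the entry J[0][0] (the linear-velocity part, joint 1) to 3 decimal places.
axis z_0 = ẑ; lever o_n−o_0 = (-1.0000,-0.7321,7.0000)
cross product → J_v[:, 0] = (0.7321,-1.0000,0.0000)
J_ω[:, 0] = z_0
entry J[0][0] = 0.7321

0.732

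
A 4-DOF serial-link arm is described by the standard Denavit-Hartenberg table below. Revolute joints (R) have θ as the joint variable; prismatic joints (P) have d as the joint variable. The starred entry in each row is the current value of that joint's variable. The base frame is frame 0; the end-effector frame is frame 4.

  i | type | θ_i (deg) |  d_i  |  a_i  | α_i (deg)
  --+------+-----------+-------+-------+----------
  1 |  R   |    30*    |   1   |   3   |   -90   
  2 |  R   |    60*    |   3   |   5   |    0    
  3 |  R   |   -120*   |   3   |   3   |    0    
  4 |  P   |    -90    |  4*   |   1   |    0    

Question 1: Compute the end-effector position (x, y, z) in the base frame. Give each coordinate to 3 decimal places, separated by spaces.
0.312 11.727 -0.232

after link 1: o_1 = (2.5981, 1.5000, 1.0000)
after link 2: o_2 = (3.2631, 5.3481, -3.3301)
after link 3: o_3 = (3.0622, 8.6962, -0.7321)
after link 4: o_4 = (0.3122, 11.7272, -0.2321)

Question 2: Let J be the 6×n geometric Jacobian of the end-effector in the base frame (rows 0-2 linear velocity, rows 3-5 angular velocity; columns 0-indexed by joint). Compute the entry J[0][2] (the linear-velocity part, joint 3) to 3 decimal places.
axis z_2 = (-0.5000,0.8660,0.0000); lever o_n−o_2 = (-2.9510,6.3792,3.0981)
cross product → J_v[:, 2] = (2.6830,1.5490,-0.6340)
J_ω[:, 2] = z_2
entry J[0][2] = 2.6830

2.683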